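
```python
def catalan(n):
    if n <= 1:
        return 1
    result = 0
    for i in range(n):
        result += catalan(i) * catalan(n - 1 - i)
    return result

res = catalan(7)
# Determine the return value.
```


catalan(7)
= sum of catalan(i) * catalan(7-1-i) for i in 0..6
First compute sub-values bottom-up:
  catalan(0) = 1, catalan(1) = 1
  catalan(2) = 1*1 + 1*1 = 2
  catalan(3) = 1*2 + 1*1 + 2*1 = 5
  catalan(4) = 1*5 + 1*2 + 2*1 + 5*1 = 14
  catalan(5) = 1*14 + 1*5 + 2*2 + 5*1 + 14*1 = 42
  catalan(6) = 1*42 + 1*14 + 2*5 + 5*2 + 14*1 + 42*1 = 132
Now catalan(7):
  catalan(0)*catalan(6) = 1*132 = 132
  catalan(1)*catalan(5) = 1*42 = 42
  catalan(2)*catalan(4) = 2*14 = 28
  catalan(3)*catalan(3) = 5*5 = 25
  catalan(4)*catalan(2) = 14*2 = 28
  catalan(5)*catalan(1) = 42*1 = 42
  catalan(6)*catalan(0) = 132*1 = 132
= 132 + 42 + 28 + 25 + 28 + 42 + 132
= 429


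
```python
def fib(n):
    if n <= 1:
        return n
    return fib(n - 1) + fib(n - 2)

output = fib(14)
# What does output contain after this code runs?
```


fib(14)
= fib(13) + fib(12)
= (fib(12) + fib(11)) + fib(12)
Computing bottom-up: fib(0)=0, fib(1)=1, fib(2)=1, fib(3)=2, fib(4)=3, fib(5)=5, fib(6)=8, fib(7)=13, fib(8)=21, fib(9)=34, fib(10)=55, fib(11)=89, fib(12)=144, fib(13)=233, fib(14)=377
= 377


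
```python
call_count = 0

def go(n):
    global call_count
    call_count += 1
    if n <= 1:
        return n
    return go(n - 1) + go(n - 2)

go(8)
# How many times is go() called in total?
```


go(8) calls go(7) and go(6); each non-base call branches into two more.
Let C(k) = total number of calls made by go(k), including the call to go(k) itself.
Base cases: C(0) = 1, C(1) = 1
Recurrence: C(k) = 1 + C(k-1) + C(k-2)
  C(2) = 1 + C(1) + C(0) = 1 + 1 + 1 = 3
  C(3) = 1 + C(2) + C(1) = 1 + 3 + 1 = 5
  C(4) = 1 + C(3) + C(2) = 1 + 5 + 3 = 9
  C(5) = 1 + C(4) + C(3) = 1 + 9 + 5 = 15
  C(6) = 1 + C(5) + C(4) = 1 + 15 + 9 = 25
  C(7) = 1 + C(6) + C(5) = 1 + 25 + 15 = 41
  C(8) = 1 + C(7) + C(6) = 1 + 41 + 25 = 67
Total calls = C(8) = 67


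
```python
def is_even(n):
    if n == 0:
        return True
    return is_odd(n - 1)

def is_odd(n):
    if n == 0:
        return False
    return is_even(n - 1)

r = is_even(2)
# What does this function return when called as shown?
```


is_even(2)
= is_odd(1)
= is_even(0)
n == 0: return True
= True


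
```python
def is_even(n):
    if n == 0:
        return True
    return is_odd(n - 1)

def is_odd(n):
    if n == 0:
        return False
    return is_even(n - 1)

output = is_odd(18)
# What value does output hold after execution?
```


is_odd(18)
= is_even(17)
= is_odd(16)
= is_even(15)
= is_odd(14)
= is_even(13)
= is_odd(12)
= is_even(11)
= is_odd(10)
= is_even(9)
= is_odd(8)
= is_even(7)
= is_odd(6)
= is_even(5)
= is_odd(4)
= is_even(3)
= is_odd(2)
= is_even(1)
= is_odd(0)
n == 0: return False
= False


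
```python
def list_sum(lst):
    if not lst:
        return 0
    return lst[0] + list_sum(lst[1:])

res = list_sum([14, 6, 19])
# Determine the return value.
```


list_sum([14, 6, 19])
= 14 + list_sum([6, 19])
= 14 + 6 + list_sum([19])
= 14 + 6 + 19 + list_sum([])
= 14 + 6 + 19 + 0
= 39


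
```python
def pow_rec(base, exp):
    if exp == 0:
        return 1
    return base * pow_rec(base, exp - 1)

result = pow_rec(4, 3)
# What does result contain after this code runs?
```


pow_rec(4, 3)
= 4 * pow_rec(4, 2)
= 4 * 4 * pow_rec(4, 1)
= 4 * 4 * 4 * pow_rec(4, 0)
= 4 * 4 * 4 * 1
= 64


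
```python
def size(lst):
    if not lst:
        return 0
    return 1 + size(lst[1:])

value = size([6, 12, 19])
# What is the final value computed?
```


size([6, 12, 19])
= 1 + size([12, 19])
= 1 + 1 + size([19])
= 1 + 1 + 1 + size([])
= 1 + 1 + 1 + 0
= 3


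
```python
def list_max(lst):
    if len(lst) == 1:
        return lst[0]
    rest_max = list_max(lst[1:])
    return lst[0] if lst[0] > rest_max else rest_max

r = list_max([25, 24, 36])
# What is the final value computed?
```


list_max([25, 24, 36])
= compare 25 with list_max([24, 36])
= compare 24 with list_max([36])
Base: list_max([36]) = 36
compare 24 with 36: max = 36
compare 25 with 36: max = 36
= 36


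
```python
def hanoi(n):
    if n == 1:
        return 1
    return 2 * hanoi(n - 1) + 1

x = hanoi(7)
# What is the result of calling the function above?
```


hanoi(7)
= 2 * hanoi(6) + 1
= 2 * (2 * hanoi(5) + 1) + 1
= 2 * (2 * (2 * hanoi(4) + 1) + 1) + 1
= 2 * (2 * (2 * (2 * hanoi(3) + 1) + 1) + 1) + 1
= 2 * (2 * (2 * (2 * (2 * hanoi(2) + 1) + 1) + 1) + 1) + 1
= 2 * (2 * (2 * (2 * (2 * (2 * hanoi(1) + 1) + 1) + 1) + 1) + 1) + 1
Now compute bottom-up:
hanoi(1) = 1
hanoi(2) = 2 * 1 + 1 = 3
hanoi(3) = 2 * 3 + 1 = 7
hanoi(4) = 2 * 7 + 1 = 15
hanoi(5) = 2 * 15 + 1 = 31
hanoi(6) = 2 * 31 + 1 = 63
hanoi(7) = 2 * 63 + 1 = 127
= 127


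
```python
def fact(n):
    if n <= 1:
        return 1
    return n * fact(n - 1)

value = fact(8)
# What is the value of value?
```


fact(8)
= 8 * fact(7)
= 8 * 7 * fact(6)
= 8 * 7 * 6 * fact(5)
= 8 * 7 * 6 * 5 * fact(4)
= 8 * 7 * 6 * 5 * 4 * fact(3)
= 8 * 7 * 6 * 5 * 4 * 3 * fact(2)
= 8 * 7 * 6 * 5 * 4 * 3 * 2 * fact(1)
= 8 * 7 * 6 * 5 * 4 * 3 * 2 * 1
= 40320


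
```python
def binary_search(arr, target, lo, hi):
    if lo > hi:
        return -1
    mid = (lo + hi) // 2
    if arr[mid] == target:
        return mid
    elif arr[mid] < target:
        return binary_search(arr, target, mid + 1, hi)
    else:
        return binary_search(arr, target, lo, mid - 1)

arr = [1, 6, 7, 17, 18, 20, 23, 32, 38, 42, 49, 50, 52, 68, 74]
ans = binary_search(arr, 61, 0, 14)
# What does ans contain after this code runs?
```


binary_search(arr, 61, 0, 14)
lo=0, hi=14, mid=7, arr[mid]=32
32 < 61, search right half
lo=8, hi=14, mid=11, arr[mid]=50
50 < 61, search right half
lo=12, hi=14, mid=13, arr[mid]=68
68 > 61, search left half
lo=12, hi=12, mid=12, arr[mid]=52
52 < 61, search right half
lo > hi, target not found, return -1
= -1


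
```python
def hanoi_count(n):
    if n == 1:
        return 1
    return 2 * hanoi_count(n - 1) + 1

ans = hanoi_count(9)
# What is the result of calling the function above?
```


hanoi_count(9)
= 2 * hanoi_count(8) + 1
= 2 * (2 * hanoi_count(7) + 1) + 1
= 2 * (2 * (2 * hanoi_count(6) + 1) + 1) + 1
= 2 * (2 * (2 * (2 * hanoi_count(5) + 1) + 1) + 1) + 1
= 2 * (2 * (2 * (2 * (2 * hanoi_count(4) + 1) + 1) + 1) + 1) + 1
= 2 * (2 * (2 * (2 * (2 * (2 * hanoi_count(3) + 1) + 1) + 1) + 1) + 1) + 1
= 2 * (2 * (2 * (2 * (2 * (2 * (2 * hanoi_count(2) + 1) + 1) + 1) + 1) + 1) + 1) + 1
= 2 * (2 * (2 * (2 * (2 * (2 * (2 * (2 * hanoi_count(1) + 1) + 1) + 1) + 1) + 1) + 1) + 1) + 1
Now compute bottom-up:
hanoi_count(1) = 1
hanoi_count(2) = 2 * 1 + 1 = 3
hanoi_count(3) = 2 * 3 + 1 = 7
hanoi_count(4) = 2 * 7 + 1 = 15
hanoi_count(5) = 2 * 15 + 1 = 31
hanoi_count(6) = 2 * 31 + 1 = 63
hanoi_count(7) = 2 * 63 + 1 = 127
hanoi_count(8) = 2 * 127 + 1 = 255
hanoi_count(9) = 2 * 255 + 1 = 511
= 511


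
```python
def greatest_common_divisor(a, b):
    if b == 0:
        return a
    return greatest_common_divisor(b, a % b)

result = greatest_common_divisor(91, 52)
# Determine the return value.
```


greatest_common_divisor(91, 52)
= greatest_common_divisor(52, 91 % 52) = greatest_common_divisor(52, 39)
= greatest_common_divisor(39, 52 % 39) = greatest_common_divisor(39, 13)
= greatest_common_divisor(13, 39 % 13) = greatest_common_divisor(13, 0)
b == 0, return a = 13


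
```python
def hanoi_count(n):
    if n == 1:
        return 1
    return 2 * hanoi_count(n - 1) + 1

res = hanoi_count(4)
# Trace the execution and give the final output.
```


hanoi_count(4)
= 2 * hanoi_count(3) + 1
= 2 * (2 * hanoi_count(2) + 1) + 1
= 2 * (2 * (2 * hanoi_count(1) + 1) + 1) + 1
Now compute bottom-up:
hanoi_count(1) = 1
hanoi_count(2) = 2 * 1 + 1 = 3
hanoi_count(3) = 2 * 3 + 1 = 7
hanoi_count(4) = 2 * 7 + 1 = 15
= 15


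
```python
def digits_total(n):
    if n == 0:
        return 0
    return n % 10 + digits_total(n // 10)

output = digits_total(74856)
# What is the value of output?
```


digits_total(74856)
= 6 + digits_total(7485)
= 6 + 5 + digits_total(748)
= 6 + 5 + 8 + digits_total(74)
= 6 + 5 + 8 + 4 + digits_total(7)
= 6 + 5 + 8 + 4 + 7 + digits_total(0)
= 6 + 5 + 8 + 4 + 7 + 0
= 30


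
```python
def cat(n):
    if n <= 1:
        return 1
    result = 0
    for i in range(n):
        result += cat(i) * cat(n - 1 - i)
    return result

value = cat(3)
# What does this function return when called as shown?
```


cat(3)
= sum of cat(i) * cat(3-1-i) for i in 0..2
First compute sub-values bottom-up:
  cat(0) = 1, cat(1) = 1
  cat(2) = 1*1 + 1*1 = 2
Now cat(3):
  cat(0)*cat(2) = 1*2 = 2
  cat(1)*cat(1) = 1*1 = 1
  cat(2)*cat(0) = 2*1 = 2
= 2 + 1 + 2
= 5


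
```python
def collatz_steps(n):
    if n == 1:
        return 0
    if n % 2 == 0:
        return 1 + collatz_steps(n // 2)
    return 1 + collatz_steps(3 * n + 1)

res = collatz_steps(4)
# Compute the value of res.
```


collatz_steps(4)
4 is even -> collatz_steps(2)
2 is even -> collatz_steps(1)
Reached 1 after 2 steps
= 2


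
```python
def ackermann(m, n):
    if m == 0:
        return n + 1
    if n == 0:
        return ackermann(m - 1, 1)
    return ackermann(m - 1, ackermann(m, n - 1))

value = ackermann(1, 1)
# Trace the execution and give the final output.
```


ackermann(1, 1)
= ackermann(0, ackermann(1, 0))
First compute ackermann(1, 0) = 2
= ackermann(0, 2)
= 3


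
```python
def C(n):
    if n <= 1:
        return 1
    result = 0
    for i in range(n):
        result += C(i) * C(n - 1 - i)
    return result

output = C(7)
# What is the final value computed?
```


C(7)
= sum of C(i) * C(7-1-i) for i in 0..6
First compute sub-values bottom-up:
  C(0) = 1, C(1) = 1
  C(2) = 1*1 + 1*1 = 2
  C(3) = 1*2 + 1*1 + 2*1 = 5
  C(4) = 1*5 + 1*2 + 2*1 + 5*1 = 14
  C(5) = 1*14 + 1*5 + 2*2 + 5*1 + 14*1 = 42
  C(6) = 1*42 + 1*14 + 2*5 + 5*2 + 14*1 + 42*1 = 132
Now C(7):
  C(0)*C(6) = 1*132 = 132
  C(1)*C(5) = 1*42 = 42
  C(2)*C(4) = 2*14 = 28
  C(3)*C(3) = 5*5 = 25
  C(4)*C(2) = 14*2 = 28
  C(5)*C(1) = 42*1 = 42
  C(6)*C(0) = 132*1 = 132
= 132 + 42 + 28 + 25 + 28 + 42 + 132
= 429


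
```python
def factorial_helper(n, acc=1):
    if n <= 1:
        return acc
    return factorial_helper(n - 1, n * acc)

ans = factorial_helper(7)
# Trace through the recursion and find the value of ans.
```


factorial_helper(7, 1)
= factorial_helper(6, 7 * 1) = factorial_helper(6, 7)
= factorial_helper(5, 6 * 7) = factorial_helper(5, 42)
= factorial_helper(4, 5 * 42) = factorial_helper(4, 210)
= factorial_helper(3, 4 * 210) = factorial_helper(3, 840)
= factorial_helper(2, 3 * 840) = factorial_helper(2, 2520)
= factorial_helper(1, 2 * 2520) = factorial_helper(1, 5040)
n <= 1, return acc = 5040


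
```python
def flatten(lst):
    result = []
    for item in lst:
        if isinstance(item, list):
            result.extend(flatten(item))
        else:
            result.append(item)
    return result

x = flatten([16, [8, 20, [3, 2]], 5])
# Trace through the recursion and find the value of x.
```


flatten([16, [8, 20, [3, 2]], 5])
Processing each element:
  16 is not a list -> append 16
  [8, 20, [3, 2]] is a list -> flatten recursively -> [8, 20, 3, 2]
  5 is not a list -> append 5
= [16, 8, 20, 3, 2, 5]


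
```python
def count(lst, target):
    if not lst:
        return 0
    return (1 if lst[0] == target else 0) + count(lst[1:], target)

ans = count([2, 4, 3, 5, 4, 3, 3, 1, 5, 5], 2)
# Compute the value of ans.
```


count([2, 4, 3, 5, 4, 3, 3, 1, 5, 5], 2)
lst[0]=2 == 2: 1 + count([4, 3, 5, 4, 3, 3, 1, 5, 5], 2)
lst[0]=4 != 2: 0 + count([3, 5, 4, 3, 3, 1, 5, 5], 2)
lst[0]=3 != 2: 0 + count([5, 4, 3, 3, 1, 5, 5], 2)
lst[0]=5 != 2: 0 + count([4, 3, 3, 1, 5, 5], 2)
lst[0]=4 != 2: 0 + count([3, 3, 1, 5, 5], 2)
lst[0]=3 != 2: 0 + count([3, 1, 5, 5], 2)
lst[0]=3 != 2: 0 + count([1, 5, 5], 2)
lst[0]=1 != 2: 0 + count([5, 5], 2)
lst[0]=5 != 2: 0 + count([5], 2)
lst[0]=5 != 2: 0 + count([], 2)
= 1


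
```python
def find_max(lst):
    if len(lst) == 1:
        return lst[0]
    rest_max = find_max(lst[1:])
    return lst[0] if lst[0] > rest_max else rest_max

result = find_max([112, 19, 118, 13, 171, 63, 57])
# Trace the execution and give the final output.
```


find_max([112, 19, 118, 13, 171, 63, 57])
= compare 112 with find_max([19, 118, 13, 171, 63, 57])
= compare 19 with find_max([118, 13, 171, 63, 57])
= compare 118 with find_max([13, 171, 63, 57])
= compare 13 with find_max([171, 63, 57])
= compare 171 with find_max([63, 57])
= compare 63 with find_max([57])
Base: find_max([57]) = 57
compare 63 with 57: max = 63
compare 171 with 63: max = 171
compare 13 with 171: max = 171
compare 118 with 171: max = 171
compare 19 with 171: max = 171
compare 112 with 171: max = 171
= 171


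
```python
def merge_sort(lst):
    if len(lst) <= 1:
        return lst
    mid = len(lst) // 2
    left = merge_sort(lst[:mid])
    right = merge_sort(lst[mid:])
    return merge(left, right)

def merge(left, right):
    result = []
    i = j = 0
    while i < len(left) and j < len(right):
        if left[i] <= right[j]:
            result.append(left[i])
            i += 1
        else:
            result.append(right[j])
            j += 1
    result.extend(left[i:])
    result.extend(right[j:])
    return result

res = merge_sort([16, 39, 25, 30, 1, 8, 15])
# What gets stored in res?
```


merge_sort([16, 39, 25, 30, 1, 8, 15])
Split into [16, 39, 25] and [30, 1, 8, 15]
Left sorted: [16, 25, 39]
Right sorted: [1, 8, 15, 30]
Merge [16, 25, 39] and [1, 8, 15, 30]
= [1, 8, 15, 16, 25, 30, 39]


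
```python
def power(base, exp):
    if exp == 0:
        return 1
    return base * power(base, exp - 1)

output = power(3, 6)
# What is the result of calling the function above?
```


power(3, 6)
= 3 * power(3, 5)
= 3 * 3 * power(3, 4)
= 3 * 3 * 3 * power(3, 3)
= 3 * 3 * 3 * 3 * power(3, 2)
= 3 * 3 * 3 * 3 * 3 * power(3, 1)
= 3 * 3 * 3 * 3 * 3 * 3 * power(3, 0)
= 3 * 3 * 3 * 3 * 3 * 3 * 1
= 729


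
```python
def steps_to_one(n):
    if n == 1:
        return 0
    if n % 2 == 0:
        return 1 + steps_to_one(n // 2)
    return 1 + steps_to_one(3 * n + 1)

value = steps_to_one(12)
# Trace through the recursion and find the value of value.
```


steps_to_one(12)
12 is even -> steps_to_one(6)
6 is even -> steps_to_one(3)
3 is odd -> 3*3+1 = 10 -> steps_to_one(10)
10 is even -> steps_to_one(5)
5 is odd -> 3*5+1 = 16 -> steps_to_one(16)
16 is even -> steps_to_one(8)
8 is even -> steps_to_one(4)
4 is even -> steps_to_one(2)
2 is even -> steps_to_one(1)
Reached 1 after 9 steps
= 9


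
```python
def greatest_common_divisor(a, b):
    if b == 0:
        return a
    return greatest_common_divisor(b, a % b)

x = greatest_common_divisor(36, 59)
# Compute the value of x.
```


greatest_common_divisor(36, 59)
= greatest_common_divisor(59, 36 % 59) = greatest_common_divisor(59, 36)
= greatest_common_divisor(36, 59 % 36) = greatest_common_divisor(36, 23)
= greatest_common_divisor(23, 36 % 23) = greatest_common_divisor(23, 13)
= greatest_common_divisor(13, 23 % 13) = greatest_common_divisor(13, 10)
= greatest_common_divisor(10, 13 % 10) = greatest_common_divisor(10, 3)
= greatest_common_divisor(3, 10 % 3) = greatest_common_divisor(3, 1)
= greatest_common_divisor(1, 3 % 1) = greatest_common_divisor(1, 0)
b == 0, return a = 1


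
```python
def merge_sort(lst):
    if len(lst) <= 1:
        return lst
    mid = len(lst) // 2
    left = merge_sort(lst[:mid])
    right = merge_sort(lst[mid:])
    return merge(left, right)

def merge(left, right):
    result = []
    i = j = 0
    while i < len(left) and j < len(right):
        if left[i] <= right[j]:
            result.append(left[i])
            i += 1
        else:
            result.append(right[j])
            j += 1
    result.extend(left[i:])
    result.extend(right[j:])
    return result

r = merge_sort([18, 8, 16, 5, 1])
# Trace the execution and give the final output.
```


merge_sort([18, 8, 16, 5, 1])
Split into [18, 8] and [16, 5, 1]
Left sorted: [8, 18]
Right sorted: [1, 5, 16]
Merge [8, 18] and [1, 5, 16]
= [1, 5, 8, 16, 18]


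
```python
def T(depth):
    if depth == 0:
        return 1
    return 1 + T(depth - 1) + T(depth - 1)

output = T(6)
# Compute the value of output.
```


T(6)
= 1 + T(5) + T(5)
= 1 + 2 * T(5)
T(k) = 2^(k+1) - 1
T(0) = 1
T(1) = 3
T(2) = 7
T(3) = 15
T(4) = 31
T(6) = 2^7 - 1 = 127


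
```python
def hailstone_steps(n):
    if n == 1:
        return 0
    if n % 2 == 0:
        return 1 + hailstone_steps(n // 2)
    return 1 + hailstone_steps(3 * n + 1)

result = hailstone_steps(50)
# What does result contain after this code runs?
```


hailstone_steps(50)
50 is even -> hailstone_steps(25)
25 is odd -> 3*25+1 = 76 -> hailstone_steps(76)
76 is even -> hailstone_steps(38)
38 is even -> hailstone_steps(19)
19 is odd -> 3*19+1 = 58 -> hailstone_steps(58)
58 is even -> hailstone_steps(29)
29 is odd -> 3*29+1 = 88 -> hailstone_steps(88)
88 is even -> hailstone_steps(44)
44 is even -> hailstone_steps(22)
22 is even -> hailstone_steps(11)
11 is odd -> 3*11+1 = 34 -> hailstone_steps(34)
34 is even -> hailstone_steps(17)
17 is odd -> 3*17+1 = 52 -> hailstone_steps(52)
52 is even -> hailstone_steps(26)
26 is even -> hailstone_steps(13)
13 is odd -> 3*13+1 = 40 -> hailstone_steps(40)
40 is even -> hailstone_steps(20)
20 is even -> hailstone_steps(10)
10 is even -> hailstone_steps(5)
5 is odd -> 3*5+1 = 16 -> hailstone_steps(16)
16 is even -> hailstone_steps(8)
8 is even -> hailstone_steps(4)
4 is even -> hailstone_steps(2)
2 is even -> hailstone_steps(1)
Reached 1 after 24 steps
= 24


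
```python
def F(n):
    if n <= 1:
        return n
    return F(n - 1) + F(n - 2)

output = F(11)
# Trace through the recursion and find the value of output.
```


F(11)
= F(10) + F(9)
= (F(9) + F(8)) + F(9)
Computing bottom-up: F(0)=0, F(1)=1, F(2)=1, F(3)=2, F(4)=3, F(5)=5, F(6)=8, F(7)=13, F(8)=21, F(9)=34, F(10)=55, F(11)=89
= 89


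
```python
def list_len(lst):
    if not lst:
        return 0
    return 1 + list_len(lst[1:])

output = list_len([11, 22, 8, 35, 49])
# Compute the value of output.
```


list_len([11, 22, 8, 35, 49])
= 1 + list_len([22, 8, 35, 49])
= 1 + 1 + list_len([8, 35, 49])
= 1 + 1 + 1 + list_len([35, 49])
= 1 + 1 + 1 + 1 + list_len([49])
= 1 + 1 + 1 + 1 + 1 + list_len([])
= 1 + 1 + 1 + 1 + 1 + 0
= 5


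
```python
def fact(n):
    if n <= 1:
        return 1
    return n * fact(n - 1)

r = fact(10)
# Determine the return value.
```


fact(10)
= 10 * fact(9)
= 10 * 9 * fact(8)
= 10 * 9 * 8 * fact(7)
= 10 * 9 * 8 * 7 * fact(6)
= 10 * 9 * 8 * 7 * 6 * fact(5)
= 10 * 9 * 8 * 7 * 6 * 5 * fact(4)
= 10 * 9 * 8 * 7 * 6 * 5 * 4 * fact(3)
= 10 * 9 * 8 * 7 * 6 * 5 * 4 * 3 * fact(2)
= 10 * 9 * 8 * 7 * 6 * 5 * 4 * 3 * 2 * fact(1)
= 10 * 9 * 8 * 7 * 6 * 5 * 4 * 3 * 2 * 1
= 3628800


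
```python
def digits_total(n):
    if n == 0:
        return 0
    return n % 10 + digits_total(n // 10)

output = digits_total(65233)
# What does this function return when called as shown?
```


digits_total(65233)
= 3 + digits_total(6523)
= 3 + 3 + digits_total(652)
= 3 + 3 + 2 + digits_total(65)
= 3 + 3 + 2 + 5 + digits_total(6)
= 3 + 3 + 2 + 5 + 6 + digits_total(0)
= 3 + 3 + 2 + 5 + 6 + 0
= 19


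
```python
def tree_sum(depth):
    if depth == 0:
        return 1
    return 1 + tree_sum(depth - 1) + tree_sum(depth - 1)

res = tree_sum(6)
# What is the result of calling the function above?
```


tree_sum(6)
= 1 + tree_sum(5) + tree_sum(5)
= 1 + 2 * tree_sum(5)
tree_sum(k) = 2^(k+1) - 1
tree_sum(0) = 1
tree_sum(1) = 3
tree_sum(2) = 7
tree_sum(3) = 15
tree_sum(4) = 31
tree_sum(6) = 2^7 - 1 = 127


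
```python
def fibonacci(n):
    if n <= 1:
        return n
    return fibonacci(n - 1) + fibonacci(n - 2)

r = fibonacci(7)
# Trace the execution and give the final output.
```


fibonacci(7)
= fibonacci(6) + fibonacci(5)
= (fibonacci(5) + fibonacci(4)) + fibonacci(5)
Computing bottom-up: fibonacci(0)=0, fibonacci(1)=1, fibonacci(2)=1, fibonacci(3)=2, fibonacci(4)=3, fibonacci(5)=5, fibonacci(6)=8, fibonacci(7)=13
= 13


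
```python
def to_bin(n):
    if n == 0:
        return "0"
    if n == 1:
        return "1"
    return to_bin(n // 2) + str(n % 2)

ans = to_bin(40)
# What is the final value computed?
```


to_bin(40)
= to_bin(20) + "0"
= to_bin(10) + "0" + "0"
= to_bin(5) + "0" + "0" + "0"
= to_bin(2) + "1" + "0" + "0" + "0"
= to_bin(1) + "0" + "1" + "0" + "0" + "0"
= "1" + "0" + "1" + "0" + "0" + "0"
= "101000"


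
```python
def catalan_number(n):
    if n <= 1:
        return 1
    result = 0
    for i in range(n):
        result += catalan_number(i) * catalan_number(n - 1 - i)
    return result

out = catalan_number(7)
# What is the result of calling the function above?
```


catalan_number(7)
= sum of catalan_number(i) * catalan_number(7-1-i) for i in 0..6
First compute sub-values bottom-up:
  catalan_number(0) = 1, catalan_number(1) = 1
  catalan_number(2) = 1*1 + 1*1 = 2
  catalan_number(3) = 1*2 + 1*1 + 2*1 = 5
  catalan_number(4) = 1*5 + 1*2 + 2*1 + 5*1 = 14
  catalan_number(5) = 1*14 + 1*5 + 2*2 + 5*1 + 14*1 = 42
  catalan_number(6) = 1*42 + 1*14 + 2*5 + 5*2 + 14*1 + 42*1 = 132
Now catalan_number(7):
  catalan_number(0)*catalan_number(6) = 1*132 = 132
  catalan_number(1)*catalan_number(5) = 1*42 = 42
  catalan_number(2)*catalan_number(4) = 2*14 = 28
  catalan_number(3)*catalan_number(3) = 5*5 = 25
  catalan_number(4)*catalan_number(2) = 14*2 = 28
  catalan_number(5)*catalan_number(1) = 42*1 = 42
  catalan_number(6)*catalan_number(0) = 132*1 = 132
= 132 + 42 + 28 + 25 + 28 + 42 + 132
= 429


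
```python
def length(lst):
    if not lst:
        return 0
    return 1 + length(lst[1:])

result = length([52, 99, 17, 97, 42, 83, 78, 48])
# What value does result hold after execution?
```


length([52, 99, 17, 97, 42, 83, 78, 48])
= 1 + length([99, 17, 97, 42, 83, 78, 48])
= 1 + 1 + length([17, 97, 42, 83, 78, 48])
= 1 + 1 + 1 + length([97, 42, 83, 78, 48])
= 1 + 1 + 1 + 1 + length([42, 83, 78, 48])
= 1 + 1 + 1 + 1 + 1 + length([83, 78, 48])
= 1 + 1 + 1 + 1 + 1 + 1 + length([78, 48])
= 1 + 1 + 1 + 1 + 1 + 1 + 1 + length([48])
= 1 + 1 + 1 + 1 + 1 + 1 + 1 + 1 + length([])
= 1 + 1 + 1 + 1 + 1 + 1 + 1 + 1 + 0
= 8


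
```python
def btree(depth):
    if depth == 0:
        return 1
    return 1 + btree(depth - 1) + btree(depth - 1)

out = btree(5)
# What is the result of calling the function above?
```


btree(5)
= 1 + btree(4) + btree(4)
= 1 + 2 * btree(4)
btree(k) = 2^(k+1) - 1
btree(0) = 1
btree(1) = 3
btree(2) = 7
btree(3) = 15
btree(4) = 31
btree(5) = 2^6 - 1 = 63


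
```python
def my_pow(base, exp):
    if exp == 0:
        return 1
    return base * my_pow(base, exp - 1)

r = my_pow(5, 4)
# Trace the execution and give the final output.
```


my_pow(5, 4)
= 5 * my_pow(5, 3)
= 5 * 5 * my_pow(5, 2)
= 5 * 5 * 5 * my_pow(5, 1)
= 5 * 5 * 5 * 5 * my_pow(5, 0)
= 5 * 5 * 5 * 5 * 1
= 625


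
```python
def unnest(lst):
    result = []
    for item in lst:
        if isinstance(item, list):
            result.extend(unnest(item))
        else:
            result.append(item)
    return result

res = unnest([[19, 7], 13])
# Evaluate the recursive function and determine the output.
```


unnest([[19, 7], 13])
Processing each element:
  [19, 7] is a list -> unnest recursively -> [19, 7]
  13 is not a list -> append 13
= [19, 7, 13]


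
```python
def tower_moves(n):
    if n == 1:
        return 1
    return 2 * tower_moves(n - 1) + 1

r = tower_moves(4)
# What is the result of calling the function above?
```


tower_moves(4)
= 2 * tower_moves(3) + 1
= 2 * (2 * tower_moves(2) + 1) + 1
= 2 * (2 * (2 * tower_moves(1) + 1) + 1) + 1
Now compute bottom-up:
tower_moves(1) = 1
tower_moves(2) = 2 * 1 + 1 = 3
tower_moves(3) = 2 * 3 + 1 = 7
tower_moves(4) = 2 * 7 + 1 = 15
= 15


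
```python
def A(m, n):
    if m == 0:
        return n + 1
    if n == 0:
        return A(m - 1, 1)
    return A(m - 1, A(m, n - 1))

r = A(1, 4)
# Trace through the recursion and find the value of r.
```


A(1, 4)
= A(0, A(1, 3))
First compute A(1, 3) = 5
= A(0, 5)
= 6


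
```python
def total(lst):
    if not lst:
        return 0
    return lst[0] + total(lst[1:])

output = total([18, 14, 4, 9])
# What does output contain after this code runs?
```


total([18, 14, 4, 9])
= 18 + total([14, 4, 9])
= 18 + 14 + total([4, 9])
= 18 + 14 + 4 + total([9])
= 18 + 14 + 4 + 9 + total([])
= 18 + 14 + 4 + 9 + 0
= 45


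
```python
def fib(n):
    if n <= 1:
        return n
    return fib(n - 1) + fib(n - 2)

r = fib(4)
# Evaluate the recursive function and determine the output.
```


fib(4)
= fib(3) + fib(2)
= (fib(2) + fib(1)) + fib(2)
Computing bottom-up: fib(0)=0, fib(1)=1, fib(2)=1, fib(3)=2, fib(4)=3
= 3


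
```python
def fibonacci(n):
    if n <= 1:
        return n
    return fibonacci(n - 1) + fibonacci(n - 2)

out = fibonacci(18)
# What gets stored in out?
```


fibonacci(18)
= fibonacci(17) + fibonacci(16)
= (fibonacci(16) + fibonacci(15)) + fibonacci(16)
Computing bottom-up: fibonacci(0)=0, fibonacci(1)=1, fibonacci(2)=1, fibonacci(3)=2, fibonacci(4)=3, fibonacci(5)=5, fibonacci(6)=8, fibonacci(7)=13, fibonacci(8)=21, fibonacci(9)=34, fibonacci(10)=55, fibonacci(11)=89, fibonacci(12)=144, fibonacci(13)=233, fibonacci(14)=377, fibonacci(15)=610, fibonacci(16)=987, fibonacci(17)=1597, fibonacci(18)=2584
= 2584


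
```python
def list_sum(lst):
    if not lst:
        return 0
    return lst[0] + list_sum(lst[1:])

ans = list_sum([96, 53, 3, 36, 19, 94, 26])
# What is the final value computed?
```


list_sum([96, 53, 3, 36, 19, 94, 26])
= 96 + list_sum([53, 3, 36, 19, 94, 26])
= 96 + 53 + list_sum([3, 36, 19, 94, 26])
= 96 + 53 + 3 + list_sum([36, 19, 94, 26])
= 96 + 53 + 3 + 36 + list_sum([19, 94, 26])
= 96 + 53 + 3 + 36 + 19 + list_sum([94, 26])
= 96 + 53 + 3 + 36 + 19 + 94 + list_sum([26])
= 96 + 53 + 3 + 36 + 19 + 94 + 26 + list_sum([])
= 96 + 53 + 3 + 36 + 19 + 94 + 26 + 0
= 327


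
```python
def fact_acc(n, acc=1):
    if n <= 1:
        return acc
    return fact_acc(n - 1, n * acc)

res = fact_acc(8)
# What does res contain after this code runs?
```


fact_acc(8, 1)
= fact_acc(7, 8 * 1) = fact_acc(7, 8)
= fact_acc(6, 7 * 8) = fact_acc(6, 56)
= fact_acc(5, 6 * 56) = fact_acc(5, 336)
= fact_acc(4, 5 * 336) = fact_acc(4, 1680)
= fact_acc(3, 4 * 1680) = fact_acc(3, 6720)
= fact_acc(2, 3 * 6720) = fact_acc(2, 20160)
= fact_acc(1, 2 * 20160) = fact_acc(1, 40320)
n <= 1, return acc = 40320


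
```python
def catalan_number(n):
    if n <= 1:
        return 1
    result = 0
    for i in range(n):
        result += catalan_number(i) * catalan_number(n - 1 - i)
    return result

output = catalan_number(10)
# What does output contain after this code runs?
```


catalan_number(10)
= sum of catalan_number(i) * catalan_number(10-1-i) for i in 0..9
First compute sub-values bottom-up:
  catalan_number(0) = 1, catalan_number(1) = 1
  catalan_number(2) = 1*1 + 1*1 = 2
  catalan_number(3) = 1*2 + 1*1 + 2*1 = 5
  catalan_number(4) = 1*5 + 1*2 + 2*1 + 5*1 = 14
  catalan_number(5) = 1*14 + 1*5 + 2*2 + 5*1 + 14*1 = 42
  catalan_number(6) = 1*42 + 1*14 + 2*5 + 5*2 + 14*1 + 42*1 = 132
  catalan_number(7) = 1*132 + 1*42 + 2*14 + 5*5 + 14*2 + 42*1 + 132*1 = 429
  catalan_number(8) = 1*429 + 1*132 + 2*42 + 5*14 + 14*5 + 42*2 + 132*1 + 429*1 = 1430
  catalan_number(9) = 1*1430 + 1*429 + 2*132 + 5*42 + 14*14 + 42*5 + 132*2 + 429*1 + 1430*1 = 4862
Now catalan_number(10):
  catalan_number(0)*catalan_number(9) = 1*4862 = 4862
  catalan_number(1)*catalan_number(8) = 1*1430 = 1430
  catalan_number(2)*catalan_number(7) = 2*429 = 858
  catalan_number(3)*catalan_number(6) = 5*132 = 660
  catalan_number(4)*catalan_number(5) = 14*42 = 588
  catalan_number(5)*catalan_number(4) = 42*14 = 588
  catalan_number(6)*catalan_number(3) = 132*5 = 660
  catalan_number(7)*catalan_number(2) = 429*2 = 858
  catalan_number(8)*catalan_number(1) = 1430*1 = 1430
  catalan_number(9)*catalan_number(0) = 4862*1 = 4862
= 4862 + 1430 + 858 + 660 + 588 + 588 + 660 + 858 + 1430 + 4862
= 16796


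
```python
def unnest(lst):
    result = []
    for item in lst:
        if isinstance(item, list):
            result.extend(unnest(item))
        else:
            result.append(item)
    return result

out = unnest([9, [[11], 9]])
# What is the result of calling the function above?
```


unnest([9, [[11], 9]])
Processing each element:
  9 is not a list -> append 9
  [[11], 9] is a list -> unnest recursively -> [11, 9]
= [9, 11, 9]


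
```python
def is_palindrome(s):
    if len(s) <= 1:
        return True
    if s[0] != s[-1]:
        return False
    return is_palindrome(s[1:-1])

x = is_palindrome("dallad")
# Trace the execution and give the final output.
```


is_palindrome("dallad")
"dallad": s[0]='d' == s[-1]='d' -> is_palindrome("alla")
"alla": s[0]='a' == s[-1]='a' -> is_palindrome("ll")
"ll": s[0]='l' == s[-1]='l' -> is_palindrome("")
"": len <= 1 -> True
= True


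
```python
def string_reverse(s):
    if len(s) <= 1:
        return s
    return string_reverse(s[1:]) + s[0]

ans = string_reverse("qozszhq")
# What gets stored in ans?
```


string_reverse("qozszhq")
= string_reverse("ozszhq") + "q"
= string_reverse("zszhq") + "o" + "q"
= string_reverse("szhq") + "z" + "o" + "q"
= string_reverse("zhq") + "s" + "z" + "o" + "q"
= string_reverse("hq") + "z" + "s" + "z" + "o" + "q"
= string_reverse("q") + "h" + "z" + "s" + "z" + "o" + "q"
= "q" + "h" + "z" + "s" + "z" + "o" + "q"
= "qhzszoq"


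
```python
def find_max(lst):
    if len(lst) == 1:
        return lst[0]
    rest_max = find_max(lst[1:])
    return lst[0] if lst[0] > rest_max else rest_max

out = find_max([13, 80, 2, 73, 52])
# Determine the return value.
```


find_max([13, 80, 2, 73, 52])
= compare 13 with find_max([80, 2, 73, 52])
= compare 80 with find_max([2, 73, 52])
= compare 2 with find_max([73, 52])
= compare 73 with find_max([52])
Base: find_max([52]) = 52
compare 73 with 52: max = 73
compare 2 with 73: max = 73
compare 80 with 73: max = 80
compare 13 with 80: max = 80
= 80


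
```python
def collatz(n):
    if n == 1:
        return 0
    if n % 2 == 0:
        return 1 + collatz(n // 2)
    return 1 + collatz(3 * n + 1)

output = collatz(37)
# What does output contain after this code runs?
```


collatz(37)
37 is odd -> 3*37+1 = 112 -> collatz(112)
112 is even -> collatz(56)
56 is even -> collatz(28)
28 is even -> collatz(14)
14 is even -> collatz(7)
7 is odd -> 3*7+1 = 22 -> collatz(22)
22 is even -> collatz(11)
11 is odd -> 3*11+1 = 34 -> collatz(34)
34 is even -> collatz(17)
17 is odd -> 3*17+1 = 52 -> collatz(52)
52 is even -> collatz(26)
26 is even -> collatz(13)
13 is odd -> 3*13+1 = 40 -> collatz(40)
40 is even -> collatz(20)
20 is even -> collatz(10)
10 is even -> collatz(5)
5 is odd -> 3*5+1 = 16 -> collatz(16)
16 is even -> collatz(8)
8 is even -> collatz(4)
4 is even -> collatz(2)
2 is even -> collatz(1)
Reached 1 after 21 steps
= 21


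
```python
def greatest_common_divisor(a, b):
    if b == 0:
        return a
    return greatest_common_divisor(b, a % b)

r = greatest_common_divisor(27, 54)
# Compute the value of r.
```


greatest_common_divisor(27, 54)
= greatest_common_divisor(54, 27 % 54) = greatest_common_divisor(54, 27)
= greatest_common_divisor(27, 54 % 27) = greatest_common_divisor(27, 0)
b == 0, return a = 27


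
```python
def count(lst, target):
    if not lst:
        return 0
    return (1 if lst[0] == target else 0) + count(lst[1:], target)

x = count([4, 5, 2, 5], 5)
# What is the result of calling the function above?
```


count([4, 5, 2, 5], 5)
lst[0]=4 != 5: 0 + count([5, 2, 5], 5)
lst[0]=5 == 5: 1 + count([2, 5], 5)
lst[0]=2 != 5: 0 + count([5], 5)
lst[0]=5 == 5: 1 + count([], 5)
= 2


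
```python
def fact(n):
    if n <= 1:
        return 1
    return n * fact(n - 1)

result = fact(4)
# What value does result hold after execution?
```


fact(4)
= 4 * fact(3)
= 4 * 3 * fact(2)
= 4 * 3 * 2 * fact(1)
= 4 * 3 * 2 * 1
= 24


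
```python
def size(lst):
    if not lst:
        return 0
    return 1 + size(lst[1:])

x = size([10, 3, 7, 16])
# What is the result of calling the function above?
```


size([10, 3, 7, 16])
= 1 + size([3, 7, 16])
= 1 + 1 + size([7, 16])
= 1 + 1 + 1 + size([16])
= 1 + 1 + 1 + 1 + size([])
= 1 + 1 + 1 + 1 + 0
= 4


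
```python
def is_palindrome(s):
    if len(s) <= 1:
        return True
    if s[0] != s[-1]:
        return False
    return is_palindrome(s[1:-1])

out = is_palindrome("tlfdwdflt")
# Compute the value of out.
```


is_palindrome("tlfdwdflt")
"tlfdwdflt": s[0]='t' == s[-1]='t' -> is_palindrome("lfdwdfl")
"lfdwdfl": s[0]='l' == s[-1]='l' -> is_palindrome("fdwdf")
"fdwdf": s[0]='f' == s[-1]='f' -> is_palindrome("dwd")
"dwd": s[0]='d' == s[-1]='d' -> is_palindrome("w")
"w": len <= 1 -> True
= True


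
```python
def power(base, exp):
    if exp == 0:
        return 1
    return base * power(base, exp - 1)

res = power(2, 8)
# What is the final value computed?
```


power(2, 8)
= 2 * power(2, 7)
= 2 * 2 * power(2, 6)
= 2 * 2 * 2 * power(2, 5)
= 2 * 2 * 2 * 2 * power(2, 4)
= 2 * 2 * 2 * 2 * 2 * power(2, 3)
= 2 * 2 * 2 * 2 * 2 * 2 * power(2, 2)
= 2 * 2 * 2 * 2 * 2 * 2 * 2 * power(2, 1)
= 2 * 2 * 2 * 2 * 2 * 2 * 2 * 2 * power(2, 0)
= 2 * 2 * 2 * 2 * 2 * 2 * 2 * 2 * 1
= 256


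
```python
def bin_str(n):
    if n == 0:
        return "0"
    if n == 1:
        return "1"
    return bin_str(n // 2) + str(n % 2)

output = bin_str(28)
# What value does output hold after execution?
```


bin_str(28)
= bin_str(14) + "0"
= bin_str(7) + "0" + "0"
= bin_str(3) + "1" + "0" + "0"
= bin_str(1) + "1" + "1" + "0" + "0"
= "1" + "1" + "1" + "0" + "0"
= "11100"


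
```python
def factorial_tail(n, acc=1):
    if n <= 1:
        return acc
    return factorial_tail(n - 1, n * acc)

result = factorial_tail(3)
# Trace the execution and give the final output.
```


factorial_tail(3, 1)
= factorial_tail(2, 3 * 1) = factorial_tail(2, 3)
= factorial_tail(1, 2 * 3) = factorial_tail(1, 6)
n <= 1, return acc = 6


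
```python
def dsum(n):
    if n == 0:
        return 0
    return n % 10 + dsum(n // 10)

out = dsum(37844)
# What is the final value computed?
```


dsum(37844)
= 4 + dsum(3784)
= 4 + 4 + dsum(378)
= 4 + 4 + 8 + dsum(37)
= 4 + 4 + 8 + 7 + dsum(3)
= 4 + 4 + 8 + 7 + 3 + dsum(0)
= 4 + 4 + 8 + 7 + 3 + 0
= 26


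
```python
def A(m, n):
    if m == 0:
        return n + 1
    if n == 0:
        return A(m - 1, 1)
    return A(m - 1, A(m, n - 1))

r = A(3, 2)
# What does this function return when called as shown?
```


A(3, 2)
= A(2, A(3, 1))
First compute A(3, 1) = 13
= A(2, 13)
= 29


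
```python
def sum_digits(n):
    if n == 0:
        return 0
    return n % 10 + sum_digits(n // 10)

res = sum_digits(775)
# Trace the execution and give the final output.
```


sum_digits(775)
= 5 + sum_digits(77)
= 5 + 7 + sum_digits(7)
= 5 + 7 + 7 + sum_digits(0)
= 5 + 7 + 7 + 0
= 19


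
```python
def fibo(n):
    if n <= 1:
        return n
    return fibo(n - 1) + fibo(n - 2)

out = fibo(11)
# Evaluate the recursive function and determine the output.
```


fibo(11)
= fibo(10) + fibo(9)
= (fibo(9) + fibo(8)) + fibo(9)
Computing bottom-up: fibo(0)=0, fibo(1)=1, fibo(2)=1, fibo(3)=2, fibo(4)=3, fibo(5)=5, fibo(6)=8, fibo(7)=13, fibo(8)=21, fibo(9)=34, fibo(10)=55, fibo(11)=89
= 89


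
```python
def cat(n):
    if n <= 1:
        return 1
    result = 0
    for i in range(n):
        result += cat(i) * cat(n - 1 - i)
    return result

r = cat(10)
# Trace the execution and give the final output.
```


cat(10)
= sum of cat(i) * cat(10-1-i) for i in 0..9
First compute sub-values bottom-up:
  cat(0) = 1, cat(1) = 1
  cat(2) = 1*1 + 1*1 = 2
  cat(3) = 1*2 + 1*1 + 2*1 = 5
  cat(4) = 1*5 + 1*2 + 2*1 + 5*1 = 14
  cat(5) = 1*14 + 1*5 + 2*2 + 5*1 + 14*1 = 42
  cat(6) = 1*42 + 1*14 + 2*5 + 5*2 + 14*1 + 42*1 = 132
  cat(7) = 1*132 + 1*42 + 2*14 + 5*5 + 14*2 + 42*1 + 132*1 = 429
  cat(8) = 1*429 + 1*132 + 2*42 + 5*14 + 14*5 + 42*2 + 132*1 + 429*1 = 1430
  cat(9) = 1*1430 + 1*429 + 2*132 + 5*42 + 14*14 + 42*5 + 132*2 + 429*1 + 1430*1 = 4862
Now cat(10):
  cat(0)*cat(9) = 1*4862 = 4862
  cat(1)*cat(8) = 1*1430 = 1430
  cat(2)*cat(7) = 2*429 = 858
  cat(3)*cat(6) = 5*132 = 660
  cat(4)*cat(5) = 14*42 = 588
  cat(5)*cat(4) = 42*14 = 588
  cat(6)*cat(3) = 132*5 = 660
  cat(7)*cat(2) = 429*2 = 858
  cat(8)*cat(1) = 1430*1 = 1430
  cat(9)*cat(0) = 4862*1 = 4862
= 4862 + 1430 + 858 + 660 + 588 + 588 + 660 + 858 + 1430 + 4862
= 16796


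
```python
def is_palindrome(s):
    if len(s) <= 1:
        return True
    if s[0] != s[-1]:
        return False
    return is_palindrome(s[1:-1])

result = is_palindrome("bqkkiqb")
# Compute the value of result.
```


is_palindrome("bqkkiqb")
"bqkkiqb": s[0]='b' == s[-1]='b' -> is_palindrome("qkkiq")
"qkkiq": s[0]='q' == s[-1]='q' -> is_palindrome("kki")
"kki": s[0]='k' != s[-1]='i' -> False
= False


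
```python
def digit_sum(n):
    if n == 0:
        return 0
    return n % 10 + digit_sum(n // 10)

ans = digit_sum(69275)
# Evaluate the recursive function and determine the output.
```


digit_sum(69275)
= 5 + digit_sum(6927)
= 5 + 7 + digit_sum(692)
= 5 + 7 + 2 + digit_sum(69)
= 5 + 7 + 2 + 9 + digit_sum(6)
= 5 + 7 + 2 + 9 + 6 + digit_sum(0)
= 5 + 7 + 2 + 9 + 6 + 0
= 29


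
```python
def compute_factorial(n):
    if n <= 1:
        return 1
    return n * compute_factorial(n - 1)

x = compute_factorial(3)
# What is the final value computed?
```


compute_factorial(3)
= 3 * compute_factorial(2)
= 3 * 2 * compute_factorial(1)
= 3 * 2 * 1
= 6


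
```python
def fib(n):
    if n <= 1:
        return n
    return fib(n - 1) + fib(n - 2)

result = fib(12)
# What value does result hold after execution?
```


fib(12)
= fib(11) + fib(10)
= (fib(10) + fib(9)) + fib(10)
Computing bottom-up: fib(0)=0, fib(1)=1, fib(2)=1, fib(3)=2, fib(4)=3, fib(5)=5, fib(6)=8, fib(7)=13, fib(8)=21, fib(9)=34, fib(10)=55, fib(11)=89, fib(12)=144
= 144


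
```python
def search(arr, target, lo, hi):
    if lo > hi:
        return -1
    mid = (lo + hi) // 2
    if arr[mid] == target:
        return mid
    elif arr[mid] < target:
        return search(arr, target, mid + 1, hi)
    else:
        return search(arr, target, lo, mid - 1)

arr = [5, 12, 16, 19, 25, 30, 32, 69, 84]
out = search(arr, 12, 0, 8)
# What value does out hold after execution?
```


search(arr, 12, 0, 8)
lo=0, hi=8, mid=4, arr[mid]=25
25 > 12, search left half
lo=0, hi=3, mid=1, arr[mid]=12
arr[1] == 12, found at index 1
= 1


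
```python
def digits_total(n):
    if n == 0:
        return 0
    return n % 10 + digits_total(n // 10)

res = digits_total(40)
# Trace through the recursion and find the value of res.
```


digits_total(40)
= 0 + digits_total(4)
= 0 + 4 + digits_total(0)
= 0 + 4 + 0
= 4


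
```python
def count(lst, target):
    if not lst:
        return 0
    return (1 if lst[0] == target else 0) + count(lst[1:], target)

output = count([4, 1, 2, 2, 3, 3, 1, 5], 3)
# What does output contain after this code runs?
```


count([4, 1, 2, 2, 3, 3, 1, 5], 3)
lst[0]=4 != 3: 0 + count([1, 2, 2, 3, 3, 1, 5], 3)
lst[0]=1 != 3: 0 + count([2, 2, 3, 3, 1, 5], 3)
lst[0]=2 != 3: 0 + count([2, 3, 3, 1, 5], 3)
lst[0]=2 != 3: 0 + count([3, 3, 1, 5], 3)
lst[0]=3 == 3: 1 + count([3, 1, 5], 3)
lst[0]=3 == 3: 1 + count([1, 5], 3)
lst[0]=1 != 3: 0 + count([5], 3)
lst[0]=5 != 3: 0 + count([], 3)
= 2


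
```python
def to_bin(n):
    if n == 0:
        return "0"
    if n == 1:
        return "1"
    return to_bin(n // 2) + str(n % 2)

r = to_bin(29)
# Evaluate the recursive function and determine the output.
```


to_bin(29)
= to_bin(14) + "1"
= to_bin(7) + "0" + "1"
= to_bin(3) + "1" + "0" + "1"
= to_bin(1) + "1" + "1" + "0" + "1"
= "1" + "1" + "1" + "0" + "1"
= "11101"


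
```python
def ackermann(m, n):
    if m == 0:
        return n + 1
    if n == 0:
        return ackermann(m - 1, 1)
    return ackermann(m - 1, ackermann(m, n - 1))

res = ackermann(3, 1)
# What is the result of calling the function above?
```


ackermann(3, 1)
= ackermann(2, ackermann(3, 0))
First compute ackermann(3, 0) = 5
= ackermann(2, 5)
= 13
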